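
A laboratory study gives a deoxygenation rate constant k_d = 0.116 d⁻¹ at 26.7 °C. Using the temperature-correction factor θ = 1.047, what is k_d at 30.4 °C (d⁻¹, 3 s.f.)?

k_d(T₂) = k_d(T₁) · θ^(T₂−T₁) = 0.116 × 1.047^(30.4−26.7)
= 0.116 × 1.047^3.70 = 0.116 × 1.185 = 0.1375 d⁻¹.

k_d ≈ 0.137 d⁻¹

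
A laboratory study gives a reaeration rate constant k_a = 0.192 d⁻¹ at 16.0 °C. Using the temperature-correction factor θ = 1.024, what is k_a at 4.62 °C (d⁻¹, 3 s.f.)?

k_a(T₂) = k_a(T₁) · θ^(T₂−T₁) = 0.192 × 1.024^(4.62−16.0)
= 0.192 × 1.024^-11.4 = 0.192 × 0.7635 = 0.1466 d⁻¹.

k_a ≈ 0.147 d⁻¹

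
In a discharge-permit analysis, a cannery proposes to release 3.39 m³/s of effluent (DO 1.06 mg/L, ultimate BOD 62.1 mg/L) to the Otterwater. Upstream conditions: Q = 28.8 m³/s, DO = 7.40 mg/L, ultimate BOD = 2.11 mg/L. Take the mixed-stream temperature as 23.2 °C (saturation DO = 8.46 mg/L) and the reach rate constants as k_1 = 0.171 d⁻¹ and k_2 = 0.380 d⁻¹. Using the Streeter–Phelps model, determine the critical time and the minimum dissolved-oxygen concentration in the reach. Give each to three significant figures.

t_c ≈ 2.44 d; minimum DO ≈ 5.96 mg/L

Mixed DO = (28.8×7.40 + 3.39×1.06)/(28.8+3.39) = 216.7/32.19 = 6.732 mg/L.
Mixed L₀ = (28.8×2.11 + 3.39×62.1)/(32.19) = 271.3/32.19 = 8.428 mg/L.
Initial deficit D₀ = C_s − DO₀ = 8.46 − 6.732 = 1.728 mg/L.
t_c = (1/0.2090) ln[(0.380/0.171)(1 − 1.728×0.2090/(0.171×8.428))] = 4.785 × ln(1.665) = 2.441 d.
D_c = (0.171/0.380) × 8.428 × e^(−0.171×2.441) = 0.4500 × 8.428 × 0.6588 = 2.498 mg/L.
Minimum DO = 8.46 − 2.498 = 5.962 mg/L.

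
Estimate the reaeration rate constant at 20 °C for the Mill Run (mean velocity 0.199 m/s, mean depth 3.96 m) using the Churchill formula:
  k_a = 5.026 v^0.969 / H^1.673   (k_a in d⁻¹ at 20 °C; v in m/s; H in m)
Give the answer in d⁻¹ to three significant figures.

k_a = 5.026 × 0.199^0.969 / 3.96^1.673 = 5.026 × 0.2092 / 9.999 = 0.1052 d⁻¹.

k_a ≈ 0.105 d⁻¹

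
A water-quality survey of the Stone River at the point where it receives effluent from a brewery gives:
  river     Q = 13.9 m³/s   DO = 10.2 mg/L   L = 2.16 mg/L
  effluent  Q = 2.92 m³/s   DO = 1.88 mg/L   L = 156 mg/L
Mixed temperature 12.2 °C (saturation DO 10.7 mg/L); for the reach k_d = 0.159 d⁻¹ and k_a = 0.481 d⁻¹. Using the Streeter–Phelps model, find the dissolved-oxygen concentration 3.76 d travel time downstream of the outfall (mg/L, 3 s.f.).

Mixed DO = (13.9×10.2 + 2.92×1.88)/(13.9+2.92) = 147.3/16.82 = 8.756 mg/L.
Mixed L₀ = (13.9×2.16 + 2.92×156)/(16.82) = 485.5/16.82 = 28.87 mg/L.
Initial deficit D₀ = C_s − DO₀ = 10.7 − 8.756 = 1.944 mg/L.
D(3.76) = [0.159×28.87/(0.481−0.159)](e^(−0.159×3.76) − e^(−0.481×3.76)) + 1.944 e^(−0.481×3.76)
= 14.25 × (0.5500 − 0.1639) + 1.944 × 0.1639 = 5.822 mg/L.
DO = 10.7 − 5.822 = 4.878 mg/L.

DO ≈ 4.88 mg/L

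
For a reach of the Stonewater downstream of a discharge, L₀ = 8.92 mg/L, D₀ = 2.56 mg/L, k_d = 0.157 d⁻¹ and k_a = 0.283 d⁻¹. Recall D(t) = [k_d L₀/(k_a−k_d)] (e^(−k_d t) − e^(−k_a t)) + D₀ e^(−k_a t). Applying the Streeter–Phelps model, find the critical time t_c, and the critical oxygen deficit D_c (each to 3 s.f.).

t_c ≈ 2.60 d; D_c ≈ 3.29 mg/L

At the critical point dD/dt = 0, so k_d L₀ e^(−k_d t) = k_a D. Substituting D(t) from the Streeter–Phelps equation and solving for t gives
t_c = ln[(k_a/k_d)(1 − D₀(k_a−k_d)/(k_d L₀))] / (k_a−k_d).
Here k_a−k_d = 0.1260 d⁻¹ and 1 − D₀(k_a−k_d)/(k_d L₀) = 1 − 2.56×0.1260/(0.157×8.92) = 0.7697, so
t_c = ln(1.803 × 0.7697) / 0.1260 = 0.3274 / 0.1260 = 2.598 d.
L(t_c) = L₀ e^(−k_d t_c) = 8.92 × 0.6650 = 5.932 mg/L, and at the critical point k_a D_c = k_d L, so D_c = (0.157/0.283) × 5.932 = 3.291 mg/L.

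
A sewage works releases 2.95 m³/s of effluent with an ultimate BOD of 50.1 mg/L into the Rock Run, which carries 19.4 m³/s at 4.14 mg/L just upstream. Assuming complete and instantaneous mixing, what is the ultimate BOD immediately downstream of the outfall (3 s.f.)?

Flow-weighted mixing: C = (Q_r C_r + Q_w C_w)/(Q_r + Q_w)
= (19.4×4.14 + 2.95×50.1)/(19.4 + 2.95) = 228.1/22.35 = 10.21 mg/L.

10.2 mg/L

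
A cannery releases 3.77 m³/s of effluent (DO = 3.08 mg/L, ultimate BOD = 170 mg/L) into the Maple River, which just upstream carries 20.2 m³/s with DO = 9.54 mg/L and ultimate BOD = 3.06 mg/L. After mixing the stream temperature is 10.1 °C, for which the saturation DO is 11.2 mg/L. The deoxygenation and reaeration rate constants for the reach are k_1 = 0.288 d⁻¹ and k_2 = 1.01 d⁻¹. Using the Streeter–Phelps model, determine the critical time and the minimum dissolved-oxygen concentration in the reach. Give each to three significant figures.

Mixed DO = (20.2×9.54 + 3.77×3.08)/(20.2+3.77) = 204.3/23.97 = 8.524 mg/L.
Mixed L₀ = (20.2×3.06 + 3.77×170)/(23.97) = 702.7/23.97 = 29.32 mg/L.
Initial deficit D₀ = C_s − DO₀ = 11.2 − 8.524 = 2.676 mg/L.
t_c = (1/0.7220) ln[(1.01/0.288)(1 − 2.676×0.7220/(0.288×29.32))] = 1.385 × ln(2.704) = 1.378 d.
D_c = (0.288/1.01) × 29.32 × e^(−0.288×1.378) = 0.2851 × 29.32 × 0.6724 = 5.621 mg/L.
Minimum DO = 11.2 − 5.621 = 5.579 mg/L.

t_c ≈ 1.38 d; minimum DO ≈ 5.58 mg/L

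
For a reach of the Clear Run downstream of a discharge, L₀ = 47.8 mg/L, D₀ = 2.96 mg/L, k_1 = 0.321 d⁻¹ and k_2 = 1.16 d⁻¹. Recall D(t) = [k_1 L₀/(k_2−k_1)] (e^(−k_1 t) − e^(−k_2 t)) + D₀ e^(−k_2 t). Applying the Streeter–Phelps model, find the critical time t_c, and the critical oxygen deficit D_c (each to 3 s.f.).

t_c ≈ 1.32 d; D_c ≈ 8.66 mg/L

At the critical point dD/dt = 0, so k_1 L₀ e^(−k_1 t) = k_2 D. Substituting D(t) from the Streeter–Phelps equation and solving for t gives
t_c = ln[(k_2/k_1)(1 − D₀(k_2−k_1)/(k_1 L₀))] / (k_2−k_1).
Here k_2−k_1 = 0.8390 d⁻¹ and 1 − D₀(k_2−k_1)/(k_1 L₀) = 1 − 2.96×0.8390/(0.321×47.8) = 0.8381, so
t_c = ln(3.614 × 0.8381) / 0.8390 = 1.108 / 0.8390 = 1.321 d.
D_c = (k_1/k_2) L₀ e^(−k_1 t_c) = (0.321/1.16) × 47.8 × e^(−0.321×1.321) = 0.2767 × 47.8 × 0.6544 = 8.656 mg/L.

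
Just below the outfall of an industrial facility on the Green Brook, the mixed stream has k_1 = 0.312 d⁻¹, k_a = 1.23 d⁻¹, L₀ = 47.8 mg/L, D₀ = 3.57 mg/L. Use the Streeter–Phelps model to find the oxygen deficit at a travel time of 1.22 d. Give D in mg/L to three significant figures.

D ≈ 8.28 mg/L

k_1 L₀/(k_a−k_1) = 0.312×47.8/(1.23−0.312) = 14.91/0.9180 = 16.25 mg/L.
e^(−k_1 t) = e^(−0.312×1.220) = 0.6834; e^(−k_a t) = e^(−1.23×1.220) = 0.2230.
D = 16.25 × (0.6834 − 0.2230) + 3.57 × 0.2230 = 7.480 + 0.7961 = 8.276 mg/L.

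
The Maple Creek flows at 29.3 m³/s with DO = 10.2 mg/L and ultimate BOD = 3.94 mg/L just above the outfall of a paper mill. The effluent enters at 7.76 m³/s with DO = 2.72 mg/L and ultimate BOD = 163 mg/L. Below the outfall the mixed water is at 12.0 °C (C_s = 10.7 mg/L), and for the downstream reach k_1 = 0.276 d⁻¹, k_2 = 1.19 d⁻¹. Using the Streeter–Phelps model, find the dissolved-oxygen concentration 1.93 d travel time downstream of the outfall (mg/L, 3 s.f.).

Mixed DO = (29.3×10.2 + 7.76×2.72)/(29.3+7.76) = 320.0/37.06 = 8.634 mg/L.
Mixed L₀ = (29.3×3.94 + 7.76×163)/(37.06) = 1380/37.06 = 37.25 mg/L.
Initial deficit D₀ = C_s − DO₀ = 10.7 − 8.634 = 2.066 mg/L.
D(1.93) = [0.276×37.25/(1.19−0.276)](e^(−0.276×1.93) − e^(−1.19×1.93)) + 2.066 e^(−1.19×1.93)
= 11.25 × (0.5870 − 0.1006) + 2.066 × 0.1006 = 5.679 mg/L.
DO = 10.7 − 5.679 = 5.021 mg/L.

DO ≈ 5.02 mg/L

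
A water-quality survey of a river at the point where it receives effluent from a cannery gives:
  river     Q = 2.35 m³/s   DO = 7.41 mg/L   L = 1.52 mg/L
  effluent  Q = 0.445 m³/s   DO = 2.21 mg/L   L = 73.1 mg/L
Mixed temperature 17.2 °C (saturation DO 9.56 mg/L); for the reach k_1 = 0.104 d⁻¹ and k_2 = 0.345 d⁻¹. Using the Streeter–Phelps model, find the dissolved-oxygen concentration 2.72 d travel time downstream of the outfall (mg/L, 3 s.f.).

Mixed DO = (2.35×7.41 + 0.445×2.21)/(2.35+0.445) = 18.40/2.795 = 6.582 mg/L.
Mixed L₀ = (2.35×1.52 + 0.445×73.1)/(2.795) = 36.10/2.795 = 12.92 mg/L.
Initial deficit D₀ = C_s − DO₀ = 9.56 − 6.582 = 2.978 mg/L.
D(2.72) = [0.104×12.92/(0.345−0.104)](e^(−0.104×2.72) − e^(−0.345×2.72)) + 2.978 e^(−0.345×2.72)
= 5.574 × (0.7536 − 0.3913) + 2.978 × 0.3913 = 3.185 mg/L.
DO = 9.56 − 3.185 = 6.375 mg/L.

DO ≈ 6.38 mg/L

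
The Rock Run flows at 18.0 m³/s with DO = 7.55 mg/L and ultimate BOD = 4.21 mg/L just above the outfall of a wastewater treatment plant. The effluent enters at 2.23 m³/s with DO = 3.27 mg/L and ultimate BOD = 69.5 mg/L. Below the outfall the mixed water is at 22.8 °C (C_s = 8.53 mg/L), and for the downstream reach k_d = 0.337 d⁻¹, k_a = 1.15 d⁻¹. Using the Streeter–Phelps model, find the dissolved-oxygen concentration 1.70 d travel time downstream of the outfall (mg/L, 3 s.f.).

DO ≈ 6.33 mg/L

Mixed DO = (18.0×7.55 + 2.23×3.27)/(18.0+2.23) = 143.2/20.23 = 7.078 mg/L.
Mixed L₀ = (18.0×4.21 + 2.23×69.5)/(20.23) = 230.8/20.23 = 11.41 mg/L.
Initial deficit D₀ = C_s − DO₀ = 8.53 − 7.078 = 1.452 mg/L.
D(1.70) = [0.337×11.41/(1.15−0.337)](e^(−0.337×1.70) − e^(−1.15×1.70)) + 1.452 e^(−1.15×1.70)
= 4.728 × (0.5639 − 0.1416) + 1.452 × 0.1416 = 2.202 mg/L.
DO = 8.53 − 2.202 = 6.328 mg/L.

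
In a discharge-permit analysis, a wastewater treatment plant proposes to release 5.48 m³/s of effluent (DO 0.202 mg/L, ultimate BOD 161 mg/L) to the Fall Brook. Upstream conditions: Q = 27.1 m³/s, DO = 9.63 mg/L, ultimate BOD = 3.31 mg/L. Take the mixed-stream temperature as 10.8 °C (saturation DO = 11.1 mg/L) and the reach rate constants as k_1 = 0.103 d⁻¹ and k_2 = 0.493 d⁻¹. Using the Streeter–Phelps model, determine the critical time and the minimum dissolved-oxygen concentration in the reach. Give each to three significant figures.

t_c ≈ 2.76 d; minimum DO ≈ 6.41 mg/L

Mixed DO = (27.1×9.63 + 5.48×0.202)/(27.1+5.48) = 262.1/32.58 = 8.044 mg/L.
Mixed L₀ = (27.1×3.31 + 5.48×161)/(32.58) = 972.0/32.58 = 29.83 mg/L.
Initial deficit D₀ = C_s − DO₀ = 11.1 − 8.044 = 3.056 mg/L.
t_c = (1/0.3900) ln[(0.493/0.103)(1 − 3.056×0.3900/(0.103×29.83))] = 2.564 × ln(2.930) = 2.756 d.
D_c = (0.103/0.493) × 29.83 × e^(−0.103×2.756) = 0.2089 × 29.83 × 0.7528 = 4.692 mg/L.
Minimum DO = 11.1 − 4.692 = 6.408 mg/L.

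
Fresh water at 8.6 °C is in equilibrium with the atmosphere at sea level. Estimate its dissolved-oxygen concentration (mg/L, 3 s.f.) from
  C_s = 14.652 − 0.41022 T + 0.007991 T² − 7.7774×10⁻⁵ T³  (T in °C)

C_s = 14.652 − 0.41022×8.6 + 0.007991×8.6² − 7.7774×10⁻⁵×8.6³ = 11.67 mg/L.

C_s ≈ 11.7 mg/L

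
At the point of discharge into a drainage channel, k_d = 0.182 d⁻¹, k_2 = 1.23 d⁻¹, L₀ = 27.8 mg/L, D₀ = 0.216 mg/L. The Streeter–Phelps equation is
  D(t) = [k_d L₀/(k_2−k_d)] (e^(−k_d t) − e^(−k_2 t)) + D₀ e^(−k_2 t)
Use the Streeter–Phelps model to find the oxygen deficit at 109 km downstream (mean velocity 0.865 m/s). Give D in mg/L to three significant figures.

Travel time t = x/v = 109 km / (0.865 m/s) = 109000 m / 0.865 m/s = 126000 s = 1.458 d.
k_d L₀/(k_2−k_d) = 0.182×27.8/(1.23−0.182) = 5.060/1.048 = 4.828 mg/L.
e^(−k_d t) = e^(−0.182×1.458) = 0.7669; e^(−k_2 t) = e^(−1.23×1.458) = 0.1663.
D = 4.828 × (0.7669 − 0.1663) + 0.216 × 0.1663 = 2.899 + 0.03592 = 2.935 mg/L.

D ≈ 2.94 mg/L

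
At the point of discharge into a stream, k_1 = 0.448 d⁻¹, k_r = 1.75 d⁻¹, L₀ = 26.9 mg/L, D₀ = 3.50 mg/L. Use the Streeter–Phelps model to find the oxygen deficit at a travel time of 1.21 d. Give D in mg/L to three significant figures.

k_1 L₀/(k_r−k_1) = 0.448×26.9/(1.75−0.448) = 12.05/1.302 = 9.256 mg/L.
e^(−k_1 t) = e^(−0.448×1.210) = 0.5815; e^(−k_r t) = e^(−1.75×1.210) = 0.1203.
D = 9.256 × (0.5815 − 0.1203) + 3.50 × 0.1203 = 4.269 + 0.4212 = 4.690 mg/L.

D ≈ 4.69 mg/L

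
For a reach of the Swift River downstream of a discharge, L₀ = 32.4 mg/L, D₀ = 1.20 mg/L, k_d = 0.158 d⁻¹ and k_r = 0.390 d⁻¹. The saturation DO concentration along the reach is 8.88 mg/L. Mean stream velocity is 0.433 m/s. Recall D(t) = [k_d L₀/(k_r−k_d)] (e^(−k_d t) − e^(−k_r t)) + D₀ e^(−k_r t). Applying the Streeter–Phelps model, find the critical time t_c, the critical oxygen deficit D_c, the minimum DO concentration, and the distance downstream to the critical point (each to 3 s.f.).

t_c ≈ 3.65 d; D_c ≈ 7.37 mg/L; min DO ≈ 1.51 mg/L; x_c ≈ 137 km

With k_r/k_d = 2.468 and 1 − D₀(k_r−k_d)/(k_d L₀) = 0.9456,
t_c = ln(2.468 × 0.9456) / (0.390 − 0.158) = ln(2.334) / 0.2320 = 0.8476/0.2320 = 3.654 d.
D_c = (k_d/k_r) L₀ e^(−k_d t_c) = (0.158/0.390) × 32.4 × e^(−0.158×3.654) = 0.4051 × 32.4 × 0.5614 = 7.369 mg/L.
Minimum DO = C_s − D_c = 8.88 − 7.369 = 1.511 mg/L.
x_c = v t_c = 0.433 m/s × 3.654 d × 86400 s/d = 136700 m ≈ 137 km.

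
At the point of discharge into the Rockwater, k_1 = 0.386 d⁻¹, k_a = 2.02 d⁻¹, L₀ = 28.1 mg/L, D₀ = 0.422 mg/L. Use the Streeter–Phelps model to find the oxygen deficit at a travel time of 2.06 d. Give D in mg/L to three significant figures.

D ≈ 2.90 mg/L

k_1 L₀/(k_a−k_1) = 0.386×28.1/(2.02−0.386) = 10.85/1.634 = 6.638 mg/L.
e^(−k_1 t) = e^(−0.386×2.060) = 0.4515; e^(−k_a t) = e^(−2.02×2.060) = 0.01559.
D = 6.638 × (0.4515 − 0.01559) + 0.422 × 0.01559 = 2.894 + 0.006578 = 2.900 mg/L.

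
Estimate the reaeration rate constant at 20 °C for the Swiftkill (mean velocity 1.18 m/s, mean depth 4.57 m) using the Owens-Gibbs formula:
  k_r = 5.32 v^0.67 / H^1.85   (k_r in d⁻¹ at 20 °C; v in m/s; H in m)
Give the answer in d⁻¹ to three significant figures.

k_r = 5.32 × 1.18^0.67 / 4.57^1.85 = 5.32 × 1.117 / 16.63 = 0.3575 d⁻¹.

k_r ≈ 0.357 d⁻¹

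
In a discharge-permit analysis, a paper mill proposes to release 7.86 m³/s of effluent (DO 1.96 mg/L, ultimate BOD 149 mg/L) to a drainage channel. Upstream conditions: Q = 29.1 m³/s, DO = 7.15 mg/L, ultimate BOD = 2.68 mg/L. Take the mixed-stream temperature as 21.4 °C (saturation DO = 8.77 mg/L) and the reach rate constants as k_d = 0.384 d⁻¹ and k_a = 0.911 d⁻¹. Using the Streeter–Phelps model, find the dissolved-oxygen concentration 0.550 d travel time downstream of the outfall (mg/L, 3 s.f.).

Mixed DO = (29.1×7.15 + 7.86×1.96)/(29.1+7.86) = 223.5/36.96 = 6.046 mg/L.
Mixed L₀ = (29.1×2.68 + 7.86×149)/(36.96) = 1249/36.96 = 33.80 mg/L.
Initial deficit D₀ = C_s − DO₀ = 8.77 − 6.046 = 2.724 mg/L.
D(0.550) = [0.384×33.80/(0.911−0.384)](e^(−0.384×0.550) − e^(−0.911×0.550)) + 2.724 e^(−0.911×0.550)
= 24.63 × (0.8096 − 0.6059) + 2.724 × 0.6059 = 6.667 mg/L.
DO = 8.77 − 6.667 = 2.103 mg/L.

DO ≈ 2.10 mg/L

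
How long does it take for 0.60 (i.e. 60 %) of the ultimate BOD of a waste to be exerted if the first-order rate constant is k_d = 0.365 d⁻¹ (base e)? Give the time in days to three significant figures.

t ≈ 2.51 d

y/L₀ = 1 − e^(−k_d t) = 0.60 ⇒ e^(−k_d t) = 0.400
t = −ln(0.400) / 0.365 = 0.9163 / 0.365 = 2.510 d.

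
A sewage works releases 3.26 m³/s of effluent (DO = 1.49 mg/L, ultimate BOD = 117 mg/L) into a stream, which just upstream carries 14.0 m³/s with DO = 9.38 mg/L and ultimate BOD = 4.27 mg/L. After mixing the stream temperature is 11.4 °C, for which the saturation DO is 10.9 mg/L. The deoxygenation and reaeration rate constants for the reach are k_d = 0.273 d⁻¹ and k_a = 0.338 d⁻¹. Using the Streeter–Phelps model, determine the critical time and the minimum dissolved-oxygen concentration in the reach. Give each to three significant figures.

Mixed DO = (14.0×9.38 + 3.26×1.49)/(14.0+3.26) = 136.2/17.26 = 7.890 mg/L.
Mixed L₀ = (14.0×4.27 + 3.26×117)/(17.26) = 441.2/17.26 = 25.56 mg/L.
Initial deficit D₀ = C_s − DO₀ = 10.9 − 7.890 = 3.010 mg/L.
t_c = (1/0.06500) ln[(0.338/0.273)(1 − 3.010×0.06500/(0.273×25.56))] = 15.38 × ln(1.203) = 2.848 d.
D_c = (0.273/0.338) × 25.56 × e^(−0.273×2.848) = 0.8077 × 25.56 × 0.4595 = 9.487 mg/L.
Minimum DO = 10.9 − 9.487 = 1.413 mg/L.

t_c ≈ 2.85 d; minimum DO ≈ 1.41 mg/L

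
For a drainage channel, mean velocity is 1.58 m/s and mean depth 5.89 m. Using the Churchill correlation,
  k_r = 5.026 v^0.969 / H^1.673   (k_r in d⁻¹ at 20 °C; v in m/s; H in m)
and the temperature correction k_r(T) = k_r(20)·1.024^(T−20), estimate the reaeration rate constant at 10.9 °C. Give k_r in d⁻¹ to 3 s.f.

k_r(20) = 5.026 × 1.58^0.969 / 5.89^1.673 = 5.026 × 1.558 / 19.43 = 0.4030 d⁻¹.
k_r(10.9) = 0.4030 × 1.024^(10.9−20) = 0.4030 × 0.8059 = 0.3248 d⁻¹.

k_r ≈ 0.325 d⁻¹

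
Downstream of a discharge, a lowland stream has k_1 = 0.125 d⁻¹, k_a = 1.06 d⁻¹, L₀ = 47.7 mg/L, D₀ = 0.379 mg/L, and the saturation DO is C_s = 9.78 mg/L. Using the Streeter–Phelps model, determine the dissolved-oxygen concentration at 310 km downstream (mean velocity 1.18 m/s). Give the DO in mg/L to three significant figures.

Travel time t = x/v = 310 km / (1.18 m/s) = 310000 m / 1.18 m/s = 262700 s = 3.041 d.
k_1 L₀/(k_a−k_1) = 0.125×47.7/(1.06−0.125) = 5.963/0.9350 = 6.377 mg/L.
e^(−k_1 t) = e^(−0.125×3.041) = 0.6838; e^(−k_a t) = e^(−1.06×3.041) = 0.03983.
D = 6.377 × (0.6838 − 0.03983) + 0.379 × 0.03983 = 4.107 + 0.01510 = 4.122 mg/L.
DO = C_s − D = 9.78 − 4.122 = 5.658 mg/L.

DO ≈ 5.66 mg/L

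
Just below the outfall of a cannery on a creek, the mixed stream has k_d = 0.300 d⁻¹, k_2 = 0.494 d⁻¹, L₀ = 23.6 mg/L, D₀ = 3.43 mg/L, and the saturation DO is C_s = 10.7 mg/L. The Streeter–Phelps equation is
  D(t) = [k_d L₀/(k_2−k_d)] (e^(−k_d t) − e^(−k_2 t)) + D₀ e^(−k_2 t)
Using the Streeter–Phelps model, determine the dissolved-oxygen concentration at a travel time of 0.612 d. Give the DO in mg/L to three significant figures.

DO ≈ 4.76 mg/L

k_d L₀/(k_2−k_d) = 0.300×23.6/(0.494−0.300) = 7.080/0.1940 = 36.49 mg/L.
e^(−k_d t) = e^(−0.300×0.6120) = 0.8323; e^(−k_2 t) = e^(−0.494×0.6120) = 0.7391.
D = 36.49 × (0.8323 − 0.7391) + 3.43 × 0.7391 = 3.400 + 2.535 = 5.935 mg/L.
DO = C_s − D = 10.7 − 5.935 = 4.765 mg/L.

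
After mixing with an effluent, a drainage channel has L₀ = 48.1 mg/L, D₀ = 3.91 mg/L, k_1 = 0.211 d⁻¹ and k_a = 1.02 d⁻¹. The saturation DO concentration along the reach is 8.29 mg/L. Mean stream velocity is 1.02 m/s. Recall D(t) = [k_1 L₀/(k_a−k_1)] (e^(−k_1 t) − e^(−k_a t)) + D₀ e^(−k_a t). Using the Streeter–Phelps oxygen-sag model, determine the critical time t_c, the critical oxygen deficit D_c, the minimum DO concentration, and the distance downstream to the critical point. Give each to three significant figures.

t_c = [1/(k_a−k_1)] ln[(k_a/k_1)(1 − D₀(k_a−k_1)/(k_1 L₀))]
= [1/(1.02−0.211)] ln[(1.02/0.211)(1 − 3.91×0.8090/(0.211×48.1))]
= (1/0.8090) ln[4.834 × 0.6883] = 1.236 × ln(3.327) = 1.236 × 1.202 = 1.486 d.
L(t_c) = L₀ e^(−k_1 t_c) = 48.1 × 0.7308 = 35.15 mg/L, and at the critical point k_a D_c = k_1 L, so D_c = (0.211/1.02) × 35.15 = 7.272 mg/L.
Minimum DO = C_s − D_c = 8.29 − 7.272 = 1.018 mg/L.
x_c = v t_c = 1.02 m/s × 1.486 d × 86400 s/d = 131000 m ≈ 131 km.

t_c ≈ 1.49 d; D_c ≈ 7.27 mg/L; min DO ≈ 1.02 mg/L; x_c ≈ 131 km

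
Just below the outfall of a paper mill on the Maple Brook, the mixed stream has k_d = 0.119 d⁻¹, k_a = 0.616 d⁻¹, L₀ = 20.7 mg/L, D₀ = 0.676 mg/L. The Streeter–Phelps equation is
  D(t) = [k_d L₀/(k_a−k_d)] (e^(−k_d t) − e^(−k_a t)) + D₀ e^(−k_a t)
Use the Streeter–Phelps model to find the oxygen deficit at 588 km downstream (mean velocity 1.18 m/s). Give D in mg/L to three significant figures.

Travel time t = x/v = 588 km / (1.18 m/s) = 588000 m / 1.18 m/s = 498300 s = 5.767 d.
k_d L₀/(k_a−k_d) = 0.119×20.7/(0.616−0.119) = 2.463/0.4970 = 4.956 mg/L.
e^(−k_d t) = e^(−0.119×5.767) = 0.5034; e^(−k_a t) = e^(−0.616×5.767) = 0.02865.
D = 4.956 × (0.5034 − 0.02865) + 0.676 × 0.02865 = 2.353 + 0.01936 = 2.373 mg/L.

D ≈ 2.37 mg/L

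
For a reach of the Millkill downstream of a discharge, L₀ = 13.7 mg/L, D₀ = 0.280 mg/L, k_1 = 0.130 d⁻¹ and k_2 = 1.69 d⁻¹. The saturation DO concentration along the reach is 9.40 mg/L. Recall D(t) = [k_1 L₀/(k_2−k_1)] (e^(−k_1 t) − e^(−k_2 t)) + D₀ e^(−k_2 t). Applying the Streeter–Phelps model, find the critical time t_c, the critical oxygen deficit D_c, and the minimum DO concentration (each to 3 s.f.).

t_c ≈ 1.46 d; D_c ≈ 0.871 mg/L; min DO ≈ 8.53 mg/L

t_c = [1/(k_2−k_1)] ln[(k_2/k_1)(1 − D₀(k_2−k_1)/(k_1 L₀))]
= [1/(1.69−0.130)] ln[(1.69/0.130)(1 − 0.280×1.560/(0.130×13.7))]
= (1/1.560) ln[13.00 × 0.7547] = 0.6410 × ln(9.812) = 0.6410 × 2.284 = 1.464 d.
D_c = (k_1/k_2) L₀ e^(−k_1 t_c) = (0.130/1.69) × 13.7 × e^(−0.130×1.464) = 0.07692 × 13.7 × 0.8267 = 0.8712 mg/L.
Minimum DO = C_s − D_c = 9.40 − 0.8712 = 8.529 mg/L.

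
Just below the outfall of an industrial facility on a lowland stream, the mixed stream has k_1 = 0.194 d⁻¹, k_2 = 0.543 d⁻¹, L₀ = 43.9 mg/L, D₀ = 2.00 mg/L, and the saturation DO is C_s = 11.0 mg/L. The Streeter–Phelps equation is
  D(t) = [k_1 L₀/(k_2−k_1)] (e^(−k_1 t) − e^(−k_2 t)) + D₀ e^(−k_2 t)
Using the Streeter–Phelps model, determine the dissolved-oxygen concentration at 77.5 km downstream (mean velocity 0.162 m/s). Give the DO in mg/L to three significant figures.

Travel time t = x/v = 77.5 km / (0.162 m/s) = 77500 m / 0.162 m/s = 478400 s = 5.537 d.
k_1 L₀/(k_2−k_1) = 0.194×43.9/(0.543−0.194) = 8.517/0.3490 = 24.40 mg/L.
e^(−k_1 t) = e^(−0.194×5.537) = 0.3416; e^(−k_2 t) = e^(−0.543×5.537) = 0.04946.
D = 24.40 × (0.3416 − 0.04946) + 2.00 × 0.04946 = 7.129 + 0.09892 = 7.227 mg/L.
DO = C_s − D = 11.0 − 7.227 = 3.773 mg/L.

DO ≈ 3.77 mg/L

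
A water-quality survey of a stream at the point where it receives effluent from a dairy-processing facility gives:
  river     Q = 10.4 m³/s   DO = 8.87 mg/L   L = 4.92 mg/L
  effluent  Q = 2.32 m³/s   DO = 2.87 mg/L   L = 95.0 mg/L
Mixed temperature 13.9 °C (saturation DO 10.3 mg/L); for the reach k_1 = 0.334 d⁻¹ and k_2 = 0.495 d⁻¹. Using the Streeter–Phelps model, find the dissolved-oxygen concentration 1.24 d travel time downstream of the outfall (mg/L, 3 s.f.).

DO ≈ 3.64 mg/L

Mixed DO = (10.4×8.87 + 2.32×2.87)/(10.4+2.32) = 98.91/12.72 = 7.776 mg/L.
Mixed L₀ = (10.4×4.92 + 2.32×95.0)/(12.72) = 271.6/12.72 = 21.35 mg/L.
Initial deficit D₀ = C_s − DO₀ = 10.3 − 7.776 = 2.524 mg/L.
D(1.24) = [0.334×21.35/(0.495−0.334)](e^(−0.334×1.24) − e^(−0.495×1.24)) + 2.524 e^(−0.495×1.24)
= 44.29 × (0.6609 − 0.5413) + 2.524 × 0.5413 = 6.664 mg/L.
DO = 10.3 − 6.664 = 3.636 mg/L.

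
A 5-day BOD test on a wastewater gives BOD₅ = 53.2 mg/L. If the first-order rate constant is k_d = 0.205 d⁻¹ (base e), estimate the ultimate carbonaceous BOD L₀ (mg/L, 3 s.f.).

BOD₅ = L₀(1 − e^(−5k_d)) ⇒ L₀ = BOD₅ / (1 − e^(−5×0.205))
= 53.2 / (1 − 0.3588) = 53.2 / 0.6412 = 82.97 mg/L.

L₀ ≈ 83.0 mg/L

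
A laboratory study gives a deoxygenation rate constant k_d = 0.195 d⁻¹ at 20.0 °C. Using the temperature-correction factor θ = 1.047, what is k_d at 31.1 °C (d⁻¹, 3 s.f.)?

k_d(T₂) = k_d(T₁) · θ^(T₂−T₁) = 0.195 × 1.047^(31.1−20.0)
= 0.195 × 1.047^11.1 = 0.195 × 1.665 = 0.3247 d⁻¹.

k_d ≈ 0.325 d⁻¹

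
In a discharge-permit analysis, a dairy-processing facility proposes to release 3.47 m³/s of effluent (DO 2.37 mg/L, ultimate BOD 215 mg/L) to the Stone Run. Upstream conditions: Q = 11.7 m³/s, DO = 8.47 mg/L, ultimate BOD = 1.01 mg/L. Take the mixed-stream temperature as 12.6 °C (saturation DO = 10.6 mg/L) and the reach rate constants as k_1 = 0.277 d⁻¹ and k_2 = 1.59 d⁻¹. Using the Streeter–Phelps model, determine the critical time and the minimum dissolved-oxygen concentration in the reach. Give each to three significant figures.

t_c ≈ 1.02 d; minimum DO ≈ 4.04 mg/L

Mixed DO = (11.7×8.47 + 3.47×2.37)/(11.7+3.47) = 107.3/15.17 = 7.075 mg/L.
Mixed L₀ = (11.7×1.01 + 3.47×215)/(15.17) = 757.9/15.17 = 49.96 mg/L.
Initial deficit D₀ = C_s − DO₀ = 10.6 − 7.075 = 3.525 mg/L.
t_c = (1/1.313) ln[(1.59/0.277)(1 − 3.525×1.313/(0.277×49.96))] = 0.7616 × ln(3.820) = 1.021 d.
D_c = (0.277/1.59) × 49.96 × e^(−0.277×1.021) = 0.1742 × 49.96 × 0.7537 = 6.560 mg/L.
Minimum DO = 10.6 − 6.560 = 4.040 mg/L.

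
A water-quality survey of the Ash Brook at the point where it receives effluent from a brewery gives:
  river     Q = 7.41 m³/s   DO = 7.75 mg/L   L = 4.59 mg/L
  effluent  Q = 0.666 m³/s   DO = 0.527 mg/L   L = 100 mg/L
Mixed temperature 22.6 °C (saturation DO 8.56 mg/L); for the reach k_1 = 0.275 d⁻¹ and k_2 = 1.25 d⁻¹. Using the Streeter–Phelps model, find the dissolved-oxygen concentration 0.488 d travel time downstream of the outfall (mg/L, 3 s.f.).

DO ≈ 6.63 mg/L

Mixed DO = (7.41×7.75 + 0.666×0.527)/(7.41+0.666) = 57.78/8.076 = 7.154 mg/L.
Mixed L₀ = (7.41×4.59 + 0.666×100)/(8.076) = 100.6/8.076 = 12.46 mg/L.
Initial deficit D₀ = C_s − DO₀ = 8.56 − 7.154 = 1.406 mg/L.
D(0.488) = [0.275×12.46/(1.25−0.275)](e^(−0.275×0.488) − e^(−1.25×0.488)) + 1.406 e^(−1.25×0.488)
= 3.514 × (0.8744 − 0.5434) + 1.406 × 0.5434 = 1.927 mg/L.
DO = 8.56 − 1.927 = 6.633 mg/L.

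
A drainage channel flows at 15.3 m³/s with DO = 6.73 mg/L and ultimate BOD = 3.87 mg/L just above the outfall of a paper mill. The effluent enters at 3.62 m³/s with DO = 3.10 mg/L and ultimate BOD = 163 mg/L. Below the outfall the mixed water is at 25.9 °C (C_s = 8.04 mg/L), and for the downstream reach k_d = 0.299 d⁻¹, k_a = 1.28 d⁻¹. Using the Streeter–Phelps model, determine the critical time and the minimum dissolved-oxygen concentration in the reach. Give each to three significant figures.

t_c ≈ 1.27 d; minimum DO ≈ 2.55 mg/L

Mixed DO = (15.3×6.73 + 3.62×3.10)/(15.3+3.62) = 114.2/18.92 = 6.035 mg/L.
Mixed L₀ = (15.3×3.87 + 3.62×163)/(18.92) = 649.3/18.92 = 34.32 mg/L.
Initial deficit D₀ = C_s − DO₀ = 8.04 − 6.035 = 2.005 mg/L.
t_c = (1/0.9810) ln[(1.28/0.299)(1 − 2.005×0.9810/(0.299×34.32))] = 1.019 × ln(3.460) = 1.265 d.
D_c = (0.299/1.28) × 34.32 × e^(−0.299×1.265) = 0.2336 × 34.32 × 0.6850 = 5.491 mg/L.
Minimum DO = 8.04 − 5.491 = 2.549 mg/L.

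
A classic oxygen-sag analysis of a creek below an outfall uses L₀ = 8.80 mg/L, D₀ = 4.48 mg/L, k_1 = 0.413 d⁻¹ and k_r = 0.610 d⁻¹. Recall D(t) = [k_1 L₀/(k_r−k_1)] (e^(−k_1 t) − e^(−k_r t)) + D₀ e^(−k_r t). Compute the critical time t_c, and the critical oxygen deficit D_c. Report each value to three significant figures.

With k_r/k_1 = 1.477 and 1 − D₀(k_r−k_1)/(k_1 L₀) = 0.7572,
t_c = ln(1.477 × 0.7572) / (0.610 − 0.413) = ln(1.118) / 0.1970 = 0.1118/0.1970 = 0.5677 d.
D_c = (k_1/k_r) L₀ e^(−k_1 t_c) = (0.413/0.610) × 8.80 × e^(−0.413×0.5677) = 0.6770 × 8.80 × 0.7910 = 4.713 mg/L.

t_c ≈ 0.568 d; D_c ≈ 4.71 mg/L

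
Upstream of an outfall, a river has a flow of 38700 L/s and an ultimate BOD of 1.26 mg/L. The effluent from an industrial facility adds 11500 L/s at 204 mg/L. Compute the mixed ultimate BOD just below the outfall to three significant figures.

Flow-weighted mixing: C = (Q_r C_r + Q_w C_w)/(Q_r + Q_w)
= (38700×1.26 + 11500×204)/(38700 + 11500) = 2.395×10^6/50200 = 47.70 mg/L.

47.7 mg/L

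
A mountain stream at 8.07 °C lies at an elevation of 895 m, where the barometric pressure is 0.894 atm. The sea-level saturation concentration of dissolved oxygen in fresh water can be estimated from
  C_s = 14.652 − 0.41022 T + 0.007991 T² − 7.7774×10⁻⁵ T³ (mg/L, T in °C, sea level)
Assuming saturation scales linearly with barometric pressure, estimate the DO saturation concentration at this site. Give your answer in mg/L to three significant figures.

C_s ≈ 10.6 mg/L

At sea level: C_s = 14.652 − 0.41022×8.07 + 0.007991×8.07² − 7.7774×10⁻⁵×8.07³ = 11.82 mg/L.
Pressure correction: C_s' = 11.82 × 0.894 = 10.57 mg/L.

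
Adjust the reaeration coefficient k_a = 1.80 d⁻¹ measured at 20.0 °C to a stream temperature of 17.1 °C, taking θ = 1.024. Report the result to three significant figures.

k_a ≈ 1.68 d⁻¹

k_a(T₂) = k_a(T₁) · θ^(T₂−T₁) = 1.80 × 1.024^(17.1−20.0)
= 1.80 × 1.024^-2.90 = 1.80 × 0.9335 = 1.680 d⁻¹.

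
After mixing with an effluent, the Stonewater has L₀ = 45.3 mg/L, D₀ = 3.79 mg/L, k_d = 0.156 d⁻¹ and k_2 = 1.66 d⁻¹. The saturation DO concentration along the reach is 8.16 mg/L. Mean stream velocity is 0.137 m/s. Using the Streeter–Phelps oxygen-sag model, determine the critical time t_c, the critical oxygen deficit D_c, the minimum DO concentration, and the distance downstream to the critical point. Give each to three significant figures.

With k_2/k_d = 10.64 and 1 − D₀(k_2−k_d)/(k_d L₀) = 0.1934,
t_c = ln(10.64 × 0.1934) / (1.66 − 0.156) = ln(2.058) / 1.504 = 0.7217/1.504 = 0.4798 d.
L(t_c) = L₀ e^(−k_d t_c) = 45.3 × 0.9279 = 42.03 mg/L, and at the critical point k_2 D_c = k_d L, so D_c = (0.156/1.66) × 42.03 = 3.950 mg/L.
Minimum DO = C_s − D_c = 8.16 − 3.950 = 4.210 mg/L.
x_c = v t_c = 0.137 m/s × 0.4798 d × 86400 s/d = 5680 m ≈ 5.68 km.

t_c ≈ 0.480 d; D_c ≈ 3.95 mg/L; min DO ≈ 4.21 mg/L; x_c ≈ 5.68 km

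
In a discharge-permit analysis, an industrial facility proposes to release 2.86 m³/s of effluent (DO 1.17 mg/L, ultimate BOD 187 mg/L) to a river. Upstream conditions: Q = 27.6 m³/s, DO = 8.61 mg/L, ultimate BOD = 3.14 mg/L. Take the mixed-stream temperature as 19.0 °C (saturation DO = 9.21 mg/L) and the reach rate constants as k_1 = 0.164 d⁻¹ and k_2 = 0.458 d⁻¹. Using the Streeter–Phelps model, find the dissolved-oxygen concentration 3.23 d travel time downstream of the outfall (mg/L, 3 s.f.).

Mixed DO = (27.6×8.61 + 2.86×1.17)/(27.6+2.86) = 241.0/30.46 = 7.911 mg/L.
Mixed L₀ = (27.6×3.14 + 2.86×187)/(30.46) = 621.5/30.46 = 20.40 mg/L.
Initial deficit D₀ = C_s − DO₀ = 9.21 − 7.911 = 1.299 mg/L.
D(3.23) = [0.164×20.40/(0.458−0.164)](e^(−0.164×3.23) − e^(−0.458×3.23)) + 1.299 e^(−0.458×3.23)
= 11.38 × (0.5888 − 0.2278) + 1.299 × 0.2278 = 4.404 mg/L.
DO = 9.21 − 4.404 = 4.806 mg/L.

DO ≈ 4.81 mg/L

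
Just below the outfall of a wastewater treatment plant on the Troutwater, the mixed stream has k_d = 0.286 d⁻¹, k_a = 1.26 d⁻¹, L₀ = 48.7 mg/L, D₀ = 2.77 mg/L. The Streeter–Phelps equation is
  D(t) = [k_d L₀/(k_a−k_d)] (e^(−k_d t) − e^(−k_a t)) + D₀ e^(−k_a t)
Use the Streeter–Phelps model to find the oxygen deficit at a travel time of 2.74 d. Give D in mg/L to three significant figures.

D ≈ 6.17 mg/L

k_d L₀/(k_a−k_d) = 0.286×48.7/(1.26−0.286) = 13.93/0.9740 = 14.30 mg/L.
e^(−k_d t) = e^(−0.286×2.740) = 0.4567; e^(−k_a t) = e^(−1.26×2.740) = 0.03167.
D = 14.30 × (0.4567 − 0.03167) + 2.77 × 0.03167 = 6.079 + 0.08772 = 6.166 mg/L.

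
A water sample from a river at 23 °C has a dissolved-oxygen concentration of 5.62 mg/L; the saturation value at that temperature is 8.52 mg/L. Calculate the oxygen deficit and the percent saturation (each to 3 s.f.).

D = C_s − C = 8.52 − 5.62 = 2.90 mg/L.
% saturation = 5.62/8.52 × 100 = 66.0 %.

D ≈ 2.90 mg/L; 66.0 % saturation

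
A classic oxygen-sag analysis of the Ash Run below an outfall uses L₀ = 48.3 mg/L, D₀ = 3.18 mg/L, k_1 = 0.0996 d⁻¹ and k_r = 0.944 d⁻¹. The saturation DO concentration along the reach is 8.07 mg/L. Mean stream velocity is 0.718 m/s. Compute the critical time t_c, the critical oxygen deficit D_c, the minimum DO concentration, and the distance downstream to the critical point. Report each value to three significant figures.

At the critical point dD/dt = 0, so k_1 L₀ e^(−k_1 t) = k_r D. Substituting D(t) from the Streeter–Phelps equation and solving for t gives
t_c = ln[(k_r/k_1)(1 − D₀(k_r−k_1)/(k_1 L₀))] / (k_r−k_1).
Here k_r−k_1 = 0.8444 d⁻¹ and 1 − D₀(k_r−k_1)/(k_1 L₀) = 1 − 3.18×0.8444/(0.0996×48.3) = 0.4418, so
t_c = ln(9.478 × 0.4418) / 0.8444 = 1.432 / 0.8444 = 1.696 d.
D_c = (k_1/k_r) L₀ e^(−k_1 t_c) = (0.0996/0.944) × 48.3 × e^(−0.0996×1.696) = 0.1055 × 48.3 × 0.8446 = 4.304 mg/L.
Minimum DO = C_s − D_c = 8.07 − 4.304 = 3.766 mg/L.
x_c = v t_c = 0.718 m/s × 1.696 d × 86400 s/d = 105200 m ≈ 105 km.

t_c ≈ 1.70 d; D_c ≈ 4.30 mg/L; min DO ≈ 3.77 mg/L; x_c ≈ 105 km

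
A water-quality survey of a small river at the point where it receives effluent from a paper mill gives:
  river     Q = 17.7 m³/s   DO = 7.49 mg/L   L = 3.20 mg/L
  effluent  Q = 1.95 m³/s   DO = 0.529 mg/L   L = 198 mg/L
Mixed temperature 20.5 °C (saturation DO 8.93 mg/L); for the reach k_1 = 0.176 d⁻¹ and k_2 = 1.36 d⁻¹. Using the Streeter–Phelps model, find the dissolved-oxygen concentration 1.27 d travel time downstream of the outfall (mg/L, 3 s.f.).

Mixed DO = (17.7×7.49 + 1.95×0.529)/(17.7+1.95) = 133.6/19.65 = 6.799 mg/L.
Mixed L₀ = (17.7×3.20 + 1.95×198)/(19.65) = 442.7/19.65 = 22.53 mg/L.
Initial deficit D₀ = C_s − DO₀ = 8.93 − 6.799 = 2.131 mg/L.
D(1.27) = [0.176×22.53/(1.36−0.176)](e^(−0.176×1.27) − e^(−1.36×1.27)) + 2.131 e^(−1.36×1.27)
= 3.349 × (0.7997 − 0.1778) + 2.131 × 0.1778 = 2.462 mg/L.
DO = 8.93 − 2.462 = 6.468 mg/L.

DO ≈ 6.47 mg/L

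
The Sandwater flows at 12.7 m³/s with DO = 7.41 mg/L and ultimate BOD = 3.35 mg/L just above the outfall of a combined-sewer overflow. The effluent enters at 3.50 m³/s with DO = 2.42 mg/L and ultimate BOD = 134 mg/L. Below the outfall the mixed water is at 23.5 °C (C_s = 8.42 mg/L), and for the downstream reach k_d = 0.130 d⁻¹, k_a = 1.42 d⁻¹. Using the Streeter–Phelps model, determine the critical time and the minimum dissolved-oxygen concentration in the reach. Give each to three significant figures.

Mixed DO = (12.7×7.41 + 3.50×2.42)/(12.7+3.50) = 102.6/16.20 = 6.332 mg/L.
Mixed L₀ = (12.7×3.35 + 3.50×134)/(16.20) = 511.5/16.20 = 31.58 mg/L.
Initial deficit D₀ = C_s − DO₀ = 8.42 − 6.332 = 2.088 mg/L.
t_c = (1/1.290) ln[(1.42/0.130)(1 − 2.088×1.290/(0.130×31.58))] = 0.7752 × ln(3.756) = 1.026 d.
D_c = (0.130/1.42) × 31.58 × e^(−0.130×1.026) = 0.09155 × 31.58 × 0.8752 = 2.530 mg/L.
Minimum DO = 8.42 − 2.530 = 5.890 mg/L.

t_c ≈ 1.03 d; minimum DO ≈ 5.89 mg/L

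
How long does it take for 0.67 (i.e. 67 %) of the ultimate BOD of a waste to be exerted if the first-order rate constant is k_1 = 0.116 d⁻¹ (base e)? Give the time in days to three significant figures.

t ≈ 9.56 d

y/L₀ = 1 − e^(−k_1 t) = 0.67 ⇒ e^(−k_1 t) = 0.330
t = −ln(0.330) / 0.116 = 1.109 / 0.116 = 9.557 d.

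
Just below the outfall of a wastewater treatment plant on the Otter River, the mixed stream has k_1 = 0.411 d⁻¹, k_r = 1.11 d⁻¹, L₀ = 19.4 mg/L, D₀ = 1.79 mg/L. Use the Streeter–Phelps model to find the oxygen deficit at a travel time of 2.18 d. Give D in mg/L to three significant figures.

k_1 L₀/(k_r−k_1) = 0.411×19.4/(1.11−0.411) = 7.973/0.6990 = 11.41 mg/L.
e^(−k_1 t) = e^(−0.411×2.180) = 0.4082; e^(−k_r t) = e^(−1.11×2.180) = 0.08894.
D = 11.41 × (0.4082 − 0.08894) + 1.79 × 0.08894 = 3.642 + 0.1592 = 3.801 mg/L.

D ≈ 3.80 mg/L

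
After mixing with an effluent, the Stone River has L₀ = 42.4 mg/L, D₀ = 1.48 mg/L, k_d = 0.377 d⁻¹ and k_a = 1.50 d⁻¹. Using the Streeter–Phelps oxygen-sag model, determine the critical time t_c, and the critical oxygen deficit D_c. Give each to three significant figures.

At the critical point dD/dt = 0, so k_d L₀ e^(−k_d t) = k_a D. Substituting D(t) from the Streeter–Phelps equation and solving for t gives
t_c = ln[(k_a/k_d)(1 − D₀(k_a−k_d)/(k_d L₀))] / (k_a−k_d).
Here k_a−k_d = 1.123 d⁻¹ and 1 − D₀(k_a−k_d)/(k_d L₀) = 1 − 1.48×1.123/(0.377×42.4) = 0.8960, so
t_c = ln(3.979 × 0.8960) / 1.123 = 1.271 / 1.123 = 1.132 d.
L(t_c) = L₀ e^(−k_d t_c) = 42.4 × 0.6526 = 27.67 mg/L, and at the critical point k_a D_c = k_d L, so D_c = (0.377/1.50) × 27.67 = 6.955 mg/L.

t_c ≈ 1.13 d; D_c ≈ 6.95 mg/L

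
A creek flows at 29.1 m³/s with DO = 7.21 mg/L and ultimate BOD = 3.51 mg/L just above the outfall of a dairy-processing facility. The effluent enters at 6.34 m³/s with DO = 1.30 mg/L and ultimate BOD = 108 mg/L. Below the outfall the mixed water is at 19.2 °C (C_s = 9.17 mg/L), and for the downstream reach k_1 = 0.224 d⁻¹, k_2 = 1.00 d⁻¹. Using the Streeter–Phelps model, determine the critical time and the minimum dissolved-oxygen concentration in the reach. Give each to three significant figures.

t_c ≈ 1.11 d; minimum DO ≈ 5.29 mg/L

Mixed DO = (29.1×7.21 + 6.34×1.30)/(29.1+6.34) = 218.1/35.44 = 6.153 mg/L.
Mixed L₀ = (29.1×3.51 + 6.34×108)/(35.44) = 786.9/35.44 = 22.20 mg/L.
Initial deficit D₀ = C_s − DO₀ = 9.17 − 6.153 = 3.017 mg/L.
t_c = (1/0.7760) ln[(1.00/0.224)(1 − 3.017×0.7760/(0.224×22.20))] = 1.289 × ln(2.363) = 1.108 d.
D_c = (0.224/1.00) × 22.20 × e^(−0.224×1.108) = 0.2240 × 22.20 × 0.7802 = 3.880 mg/L.
Minimum DO = 9.17 − 3.880 = 5.290 mg/L.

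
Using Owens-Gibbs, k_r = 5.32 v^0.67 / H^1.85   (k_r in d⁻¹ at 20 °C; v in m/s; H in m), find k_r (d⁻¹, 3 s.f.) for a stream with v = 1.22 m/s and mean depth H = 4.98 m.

k_r ≈ 0.312 d⁻¹

k_r = 5.32 × 1.22^0.67 / 4.98^1.85 = 5.32 × 1.143 / 19.49 = 0.3118 d⁻¹.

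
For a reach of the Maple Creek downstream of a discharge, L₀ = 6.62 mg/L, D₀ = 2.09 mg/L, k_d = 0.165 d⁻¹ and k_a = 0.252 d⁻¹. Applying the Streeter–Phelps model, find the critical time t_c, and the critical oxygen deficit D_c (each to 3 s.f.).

t_c ≈ 2.77 d; D_c ≈ 2.74 mg/L

With k_a/k_d = 1.527 and 1 − D₀(k_a−k_d)/(k_d L₀) = 0.8335,
t_c = ln(1.527 × 0.8335) / (0.252 − 0.165) = ln(1.273) / 0.08700 = 0.2414/0.08700 = 2.775 d.
D_c = (k_d/k_a) L₀ e^(−k_d t_c) = (0.165/0.252) × 6.62 × e^(−0.165×2.775) = 0.6548 × 6.62 × 0.6327 = 2.742 mg/L.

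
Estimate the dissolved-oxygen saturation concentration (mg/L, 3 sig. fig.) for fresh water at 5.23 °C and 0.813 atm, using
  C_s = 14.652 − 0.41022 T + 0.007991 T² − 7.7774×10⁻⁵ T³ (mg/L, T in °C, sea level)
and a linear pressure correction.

At sea level: C_s = 14.652 − 0.41022×5.23 + 0.007991×5.23² − 7.7774×10⁻⁵×5.23³ = 12.71 mg/L.
Pressure correction: C_s' = 12.71 × 0.813 = 10.34 mg/L.

C_s ≈ 10.3 mg/L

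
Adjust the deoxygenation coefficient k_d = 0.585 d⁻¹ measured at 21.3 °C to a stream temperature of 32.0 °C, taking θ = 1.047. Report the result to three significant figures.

k_d(T₂) = k_d(T₁) · θ^(T₂−T₁) = 0.585 × 1.047^(32.0−21.3)
= 0.585 × 1.047^10.7 = 0.585 × 1.635 = 0.9563 d⁻¹.

k_d ≈ 0.956 d⁻¹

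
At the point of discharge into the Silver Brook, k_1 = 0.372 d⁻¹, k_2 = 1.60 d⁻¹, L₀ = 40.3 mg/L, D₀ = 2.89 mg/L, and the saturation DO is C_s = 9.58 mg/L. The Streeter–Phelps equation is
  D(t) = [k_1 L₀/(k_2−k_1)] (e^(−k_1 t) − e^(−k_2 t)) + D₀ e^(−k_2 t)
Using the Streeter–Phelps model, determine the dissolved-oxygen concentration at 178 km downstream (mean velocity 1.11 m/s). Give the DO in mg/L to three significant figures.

DO ≈ 3.94 mg/L

Travel time t = x/v = 178 km / (1.11 m/s) = 178000 m / 1.11 m/s = 160400 s = 1.856 d.
k_1 L₀/(k_2−k_1) = 0.372×40.3/(1.60−0.372) = 14.99/1.228 = 12.21 mg/L.
e^(−k_1 t) = e^(−0.372×1.856) = 0.5014; e^(−k_2 t) = e^(−1.60×1.856) = 0.05132.
D = 12.21 × (0.5014 − 0.05132) + 2.89 × 0.05132 = 5.494 + 0.1483 = 5.642 mg/L.
DO = C_s − D = 9.58 − 5.642 = 3.938 mg/L.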